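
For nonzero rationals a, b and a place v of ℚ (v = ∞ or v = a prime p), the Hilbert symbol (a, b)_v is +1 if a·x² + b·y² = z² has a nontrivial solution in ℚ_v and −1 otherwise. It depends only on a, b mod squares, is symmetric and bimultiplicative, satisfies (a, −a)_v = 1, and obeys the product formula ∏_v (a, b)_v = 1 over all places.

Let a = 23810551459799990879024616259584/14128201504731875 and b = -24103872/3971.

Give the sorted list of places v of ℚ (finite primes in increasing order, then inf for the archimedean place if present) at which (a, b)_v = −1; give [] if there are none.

Mod squares: a ≡ 365079, b ≡ -460317. Check v ∈ {∞, 2, 3, 5, 7, 11, 13, 17, 19, 23, 29, 37}.
v=13: a=13^3·(≡1), b=13^1·(≡12) mod 13; (1|13)=+1, (12|13)=+1; (−1)^{3·1·6}·(+1)^1·(+1)^3 = +1.
v=5: a=5^-4·(≡4), b=5^0·(≡3) mod 5; (4|5)=+1, (3|5)=-1; (−1)^{-4·0·2}·(+1)^0·(-1)^-4 = +1.
v=17: a=17^2·(≡2), b=17^0·(≡2) mod 17; (2|17)=+1, (2|17)=+1; (−1)^{2·0·8}·(+1)^0·(+1)^2 = +1.
v=19: a=19^-8·(≡8), b=19^-2·(≡2) mod 19; (8|19)=-1, (2|19)=-1; (−1)^{-8·-2·9}·(-1)^-2·(-1)^-8 = +1.
v=2: v_2(a)=14, v_2(b)=6; units ≡ 7, 3 (mod 8); ε·ε+αω+βω = 1·1+14·1+6·0 ≡ 1  ⇒  (a,b)_2 = -1.
v=37: a=37^3·(≡4), b=37^1·(≡28) mod 37; (4|37)=+1, (28|37)=+1; (−1)^{3·1·18}·(+1)^1·(+1)^3 = +1.
v=3: a=3^7·(≡1), b=3^3·(≡2) mod 3; (1|3)=+1, (2|3)=-1; (−1)^{7·3·1}·(+1)^3·(-1)^7 = +1.
v=11: a=11^-3·(≡8), b=11^-1·(≡6) mod 11; (8|11)=-1, (6|11)=-1; (−1)^{-3·-1·5}·(-1)^-1·(-1)^-3 = -1.
v=29: a=29^4·(≡15), b=29^1·(≡14) mod 29; (15|29)=-1, (14|29)=-1; (−1)^{4·1·14}·(-1)^1·(-1)^4 = -1.
v=7: a=7^4·(≡4), b=7^0·(≡6) mod 7; (4|7)=+1, (6|7)=-1; (−1)^{4·0·3}·(+1)^0·(-1)^4 = +1.
v=23: a=23^3·(≡13), b=23^0·(≡7) mod 23; (13|23)=+1, (7|23)=-1; (−1)^{3·0·11}·(+1)^0·(-1)^3 = -1.
v=∞: 365079 > 0 and -460317 < 0  ⇒  (a,b)_∞ = +1.
Ram(365079, -460317) = {2, 11, 23, 29}; no ℚ_2-point on the conic.

[2, 11, 23, 29]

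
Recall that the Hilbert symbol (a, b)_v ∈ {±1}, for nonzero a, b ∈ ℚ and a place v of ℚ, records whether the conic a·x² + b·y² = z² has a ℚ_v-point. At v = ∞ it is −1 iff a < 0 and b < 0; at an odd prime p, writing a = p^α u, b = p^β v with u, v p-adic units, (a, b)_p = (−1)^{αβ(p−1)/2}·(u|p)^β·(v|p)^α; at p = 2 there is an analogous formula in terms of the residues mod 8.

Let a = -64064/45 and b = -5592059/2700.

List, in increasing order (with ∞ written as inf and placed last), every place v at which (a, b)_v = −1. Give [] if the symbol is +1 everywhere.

[2, 3, 5, 11, 13, inf]

Mod squares: a ≡ -5005, b ≡ -33. Check v ∈ {∞, 2, 3, 5, 7, 11, 13, 23, 31}.
v=13: a=13^1·(≡2), b=13^0·(≡11) mod 13; (2|13)=-1, (11|13)=-1; (−1)^{1·0·6}·(-1)^0·(-1)^1 = -1.
v=5: a=5^-1·(≡4), b=5^-2·(≡2) mod 5; (4|5)=+1, (2|5)=-1; (−1)^{-1·-2·2}·(+1)^-2·(-1)^-1 = -1.
v=7: a=7^1·(≡6), b=7^0·(≡2) mod 7; (6|7)=-1, (2|7)=+1; (−1)^{1·0·3}·(-1)^0·(+1)^1 = +1.
v=31: a=31^0·(≡12), b=31^2·(≡3) mod 31; (12|31)=-1, (3|31)=-1; (−1)^{0·2·15}·(-1)^2·(-1)^0 = +1.
v=2: v_2(a)=6, v_2(b)=-2; units ≡ 3, 7 (mod 8); ε·ε+αω+βω = 1·1+6·0+-2·1 ≡ 1  ⇒  (a,b)_2 = -1.
v=3: a=3^-2·(≡2), b=3^-3·(≡1) mod 3; (2|3)=-1, (1|3)=+1; (−1)^{-2·-3·1}·(-1)^-3·(+1)^-2 = -1.
v=23: a=23^0·(≡9), b=23^2·(≡1) mod 23; (9|23)=+1, (1|23)=+1; (−1)^{0·2·11}·(+1)^2·(+1)^0 = +1.
v=∞: -5005 < 0 and -33 < 0  ⇒  (a,b)_∞ = -1.
v=11: a=11^1·(≡6), b=11^1·(≡8) mod 11; (6|11)=-1, (8|11)=-1; (−1)^{1·1·5}·(-1)^1·(-1)^1 = -1.
Ram(-5005, -33) = {2, 3, 5, 11, 13, ∞}; no ℚ_2-point on the conic.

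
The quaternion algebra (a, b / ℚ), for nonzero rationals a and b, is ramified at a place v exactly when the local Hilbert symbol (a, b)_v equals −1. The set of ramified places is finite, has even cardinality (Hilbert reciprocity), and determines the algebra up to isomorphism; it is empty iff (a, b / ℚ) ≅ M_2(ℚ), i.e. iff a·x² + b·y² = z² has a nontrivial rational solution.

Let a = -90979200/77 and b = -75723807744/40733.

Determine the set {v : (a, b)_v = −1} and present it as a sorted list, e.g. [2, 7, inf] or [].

[2, 7, 13, inf]

(a, b) ≡ (-6006, -3003) mod (ℚ^×)²; places V = {2, 3, 5, 7, 11, 13, 17, 23, ∞}.
(a,b)_∞: sgn(-6006)=−, sgn(-3003)=−, so -1.
(a,b)_7: α=-1, u≡6; β=-1, v≡5 (mod 7); (6|7)=-1, (5|7)=-1; sign (−1)^1·-1^-1·-1^-1 = -1.
(a,b)_2: α=7, β=10; u≡5, v≡5 (mod 8); ε(u)ε(v)=0·0, αω(v)=7·1, βω(u)=10·1; sum ≡ 1  ⇒  -1.
(a,b)_5: α=2, u≡1; β=0, v≡2 (mod 5); (1|5)=+1, (2|5)=-1; sign (−1)^0·+1^0·-1^2 = +1.
(a,b)_11: α=-1, u≡1; β=-1, v≡6 (mod 11); (1|11)=+1, (6|11)=-1; sign (−1)^1·+1^-1·-1^-1 = +1.
(a,b)_13: α=1, u≡6; β=1, v≡12 (mod 13); (6|13)=-1, (12|13)=+1; sign (−1)^0·-1^1·+1^1 = -1.
(a,b)_17: α=0, u≡12; β=2, v≡3 (mod 17); (12|17)=-1, (3|17)=-1; sign (−1)^0·-1^2·-1^0 = +1.
(a,b)_23: α=0, u≡19; β=-2, v≡14 (mod 23); (19|23)=-1, (14|23)=-1; sign (−1)^0·-1^-2·-1^0 = +1.
(a,b)_3: α=7, u≡2; β=9, v≡1 (mod 3); (2|3)=-1, (1|3)=+1; sign (−1)^1·-1^9·+1^7 = +1.
|Ram(-6006, -3003)| = 4, even; anisotropic at {2, 7, 13, ∞}.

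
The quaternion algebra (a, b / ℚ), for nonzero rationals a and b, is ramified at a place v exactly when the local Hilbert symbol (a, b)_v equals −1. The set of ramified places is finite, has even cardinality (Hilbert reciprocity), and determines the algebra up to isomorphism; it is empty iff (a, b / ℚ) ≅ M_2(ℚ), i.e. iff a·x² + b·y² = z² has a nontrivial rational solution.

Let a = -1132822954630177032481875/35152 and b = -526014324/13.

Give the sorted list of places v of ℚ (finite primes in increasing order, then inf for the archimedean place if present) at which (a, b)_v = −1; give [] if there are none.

Mod squares: a ≡ -27807, b ≡ -4433. Check v ∈ {∞, 2, 3, 5, 7, 11, 13, 23, 31}.
v=31: a=31^3·(≡16), b=31^1·(≡30) mod 31; (16|31)=+1, (30|31)=-1; (−1)^{3·1·15}·(+1)^1·(-1)^3 = +1.
v=5: a=5^4·(≡2), b=5^0·(≡2) mod 5; (2|5)=-1, (2|5)=-1; (−1)^{4·0·2}·(-1)^0·(-1)^4 = +1.
v=7: a=7^2·(≡4), b=7^0·(≡3) mod 7; (4|7)=+1, (3|7)=-1; (−1)^{2·0·3}·(+1)^0·(-1)^2 = +1.
v=11: a=11^2·(≡1), b=11^1·(≡1) mod 11; (1|11)=+1, (1|11)=+1; (−1)^{2·1·5}·(+1)^1·(+1)^2 = +1.
v=13: a=13^-3·(≡7), b=13^-1·(≡9) mod 13; (7|13)=-1, (9|13)=+1; (−1)^{-3·-1·6}·(-1)^-1·(+1)^-3 = -1.
v=∞: -27807 < 0 and -4433 < 0  ⇒  (a,b)_∞ = -1.
v=2: v_2(a)=-4, v_2(b)=2; units ≡ 1, 7 (mod 8); ε·ε+αω+βω = 0·1+-4·0+2·0 ≡ 0  ⇒  (a,b)_2 = +1.
v=3: a=3^13·(≡1), b=3^6·(≡1) mod 3; (1|3)=+1, (1|3)=+1; (−1)^{13·6·1}·(+1)^6·(+1)^13 = +1.
v=23: a=23^5·(≡20), b=23^2·(≡2) mod 23; (20|23)=-1, (2|23)=+1; (−1)^{5·2·11}·(-1)^2·(+1)^5 = +1.
Ram(-27807, -4433) = {13, ∞}; no ℚ_13-point on the conic.

[13, inf]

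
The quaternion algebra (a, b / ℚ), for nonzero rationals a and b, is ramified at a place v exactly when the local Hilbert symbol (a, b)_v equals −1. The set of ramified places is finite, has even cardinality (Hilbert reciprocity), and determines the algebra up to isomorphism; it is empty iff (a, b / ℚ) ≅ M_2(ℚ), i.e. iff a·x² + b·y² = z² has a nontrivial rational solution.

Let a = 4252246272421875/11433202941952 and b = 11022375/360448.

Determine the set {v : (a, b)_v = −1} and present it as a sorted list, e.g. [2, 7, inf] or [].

Mod squares: a ≡ 770, b ≡ 9699690. Check v ∈ {∞, 2, 3, 5, 7, 11, 13, 17, 19}.
v=17: a=17^2·(≡11), b=17^1·(≡13) mod 17; (11|17)=-1, (13|17)=+1; (−1)^{2·1·8}·(-1)^1·(+1)^2 = -1.
v=2: v_2(a)=-33, v_2(b)=-15; units ≡ 1, 5 (mod 8); ε·ε+αω+βω = 0·0+-33·1+-15·0 ≡ 1  ⇒  (a,b)_2 = -1.
v=7: a=7^3·(≡3), b=7^1·(≡6) mod 7; (3|7)=-1, (6|7)=-1; (−1)^{3·1·3}·(-1)^1·(-1)^3 = -1.
v=11: a=11^-3·(≡3), b=11^-1·(≡10) mod 11; (3|11)=+1, (10|11)=-1; (−1)^{-3·-1·5}·(+1)^-1·(-1)^-3 = +1.
v=5: a=5^7·(≡1), b=5^3·(≡3) mod 5; (1|5)=+1, (3|5)=-1; (−1)^{7·3·2}·(+1)^3·(-1)^7 = -1.
v=19: a=19^2·(≡18), b=19^1·(≡2) mod 19; (18|19)=-1, (2|19)=-1; (−1)^{2·1·9}·(-1)^1·(-1)^2 = -1.
v=∞: 770 > 0 and 9699690 > 0  ⇒  (a,b)_∞ = +1.
v=3: a=3^2·(≡2), b=3^1·(≡1) mod 3; (2|3)=-1, (1|3)=+1; (−1)^{2·1·1}·(-1)^1·(+1)^2 = -1.
v=13: a=13^2·(≡3), b=13^1·(≡8) mod 13; (3|13)=+1, (8|13)=-1; (−1)^{2·1·6}·(+1)^1·(-1)^2 = +1.
|Ram(770, 9699690)| = 6, even; anisotropic at {2, 3, 5, 7, 17, 19}.

[2, 3, 5, 7, 17, 19]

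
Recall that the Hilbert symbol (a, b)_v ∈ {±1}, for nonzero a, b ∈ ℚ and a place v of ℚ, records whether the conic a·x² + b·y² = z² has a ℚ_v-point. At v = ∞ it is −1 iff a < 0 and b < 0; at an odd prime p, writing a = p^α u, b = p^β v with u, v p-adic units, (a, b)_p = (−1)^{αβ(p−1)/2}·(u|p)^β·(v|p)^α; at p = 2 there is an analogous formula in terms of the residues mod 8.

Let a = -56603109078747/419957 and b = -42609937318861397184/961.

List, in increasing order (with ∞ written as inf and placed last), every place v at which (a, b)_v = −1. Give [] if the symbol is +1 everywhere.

[19, 29, 41, inf]

(a, b) ≡ (-3637151, -19) mod (ℚ^×)²; places V = {2, 3, 7, 11, 17, 19, 23, 29, 31, 41, ∞}.
(a,b)_31: α=-2, u≡3; β=-2, v≡17 (mod 31); (3|31)=-1, (17|31)=-1; sign (−1)^0·-1^-2·-1^-2 = +1.
(a,b)_23: α=-1, u≡17; β=0, v≡2 (mod 23); (17|23)=-1, (2|23)=+1; sign (−1)^0·-1^0·+1^-1 = +1.
(a,b)_2: α=0, β=6; u≡1, v≡5 (mod 8); ε(u)ε(v)=0·0, αω(v)=0·1, βω(u)=6·0; sum ≡ 0  ⇒  +1.
(a,b)_∞: sgn(-3637151)=−, sgn(-19)=−, so -1.
(a,b)_11: α=2, u≡10; β=0, v≡1 (mod 11); (10|11)=-1, (1|11)=+1; sign (−1)^0·-1^0·+1^2 = +1.
(a,b)_3: α=4, u≡1; β=6, v≡2 (mod 3); (1|3)=+1, (2|3)=-1; sign (−1)^0·+1^6·-1^4 = +1.
(a,b)_7: α=5, u≡5; β=6, v≡2 (mod 7); (5|7)=-1, (2|7)=+1; sign (−1)^0·-1^6·+1^5 = +1.
(a,b)_29: α=1, u≡5; β=2, v≡21 (mod 29); (5|29)=+1, (21|29)=-1; sign (−1)^0·+1^2·-1^1 = -1.
(a,b)_19: α=-1, u≡14; β=1, v≡10 (mod 19); (14|19)=-1, (10|19)=-1; sign (−1)^1·-1^1·-1^-1 = -1.
(a,b)_17: α=2, u≡8; β=2, v≡1 (mod 17); (8|17)=+1, (1|17)=+1; sign (−1)^0·+1^2·+1^2 = +1.
(a,b)_41: α=1, u≡24; β=2, v≡24 (mod 41); (24|41)=-1, (24|41)=-1; sign (−1)^0·-1^2·-1^1 = -1.
|Ram(-3637151, -19)| = 4, even; anisotropic at {19, 29, 41, ∞}.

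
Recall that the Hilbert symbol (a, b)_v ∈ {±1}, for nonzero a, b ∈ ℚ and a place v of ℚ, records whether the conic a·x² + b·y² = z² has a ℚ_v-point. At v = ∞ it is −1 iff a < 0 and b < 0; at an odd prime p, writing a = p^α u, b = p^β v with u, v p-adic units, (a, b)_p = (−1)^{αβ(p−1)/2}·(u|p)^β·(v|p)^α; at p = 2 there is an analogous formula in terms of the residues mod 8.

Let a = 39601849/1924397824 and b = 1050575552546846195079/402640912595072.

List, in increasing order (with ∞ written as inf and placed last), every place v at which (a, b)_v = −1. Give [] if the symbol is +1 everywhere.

[]

(a, b) ≡ (19, 62) mod (ℚ^×)²; places V = {2, 3, 7, 17, 19, 29, 31, 37, ∞}.
(a,b)_7: α=2, u≡5; β=8, v≡6 (mod 7); (5|7)=-1, (6|7)=-1; sign (−1)^0·-1^8·-1^2 = +1.
(a,b)_29: α=2, u≡21; β=4, v≡22 (mod 29); (21|29)=-1, (22|29)=+1; sign (−1)^0·-1^4·+1^2 = +1.
(a,b)_3: α=0, u≡1; β=2, v≡2 (mod 3); (1|3)=+1, (2|3)=-1; sign (−1)^0·+1^2·-1^0 = +1.
(a,b)_2: α=-8, β=-7; u≡3, v≡7 (mod 8); ε(u)ε(v)=1·1, αω(v)=-8·0, βω(u)=-7·1; sum ≡ 0  ⇒  +1.
(a,b)_37: α=-2, u≡22; β=0, v≡7 (mod 37); (22|37)=-1, (7|37)=+1; sign (−1)^0·-1^0·+1^-2 = +1.
(a,b)_17: α=-2, u≡9; β=-6, v≡3 (mod 17); (9|17)=+1, (3|17)=-1; sign (−1)^0·+1^-6·-1^-2 = +1.
(a,b)_∞: sgn(19)=+, sgn(62)=+, so +1.
(a,b)_31: α=2, u≡2; β=5, v≡16 (mod 31); (2|31)=+1, (16|31)=+1; sign (−1)^0·+1^5·+1^2 = +1.
(a,b)_19: α=-1, u≡11; β=-4, v≡7 (mod 19); (11|19)=+1, (7|19)=+1; sign (−1)^0·+1^-4·+1^-1 = +1.
Ram(a, b) = ∅: the form 19·x² + 62·y² − z² is isotropic over every ℚ_v, so by Hasse–Minkowski it is isotropic over ℚ.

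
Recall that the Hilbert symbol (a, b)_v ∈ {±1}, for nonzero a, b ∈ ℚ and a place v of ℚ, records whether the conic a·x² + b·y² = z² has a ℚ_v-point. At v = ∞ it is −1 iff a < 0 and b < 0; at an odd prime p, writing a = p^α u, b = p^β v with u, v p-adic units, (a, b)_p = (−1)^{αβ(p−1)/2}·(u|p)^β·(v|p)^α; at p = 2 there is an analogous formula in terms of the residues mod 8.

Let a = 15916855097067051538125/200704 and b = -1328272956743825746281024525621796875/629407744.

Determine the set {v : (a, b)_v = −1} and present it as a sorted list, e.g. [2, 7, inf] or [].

[3, 43]

Mod squares: a ≡ 17501, b ≡ -195. Check v ∈ {∞, 2, 3, 5, 7, 11, 13, 23, 37, 43}.
v=2: v_2(a)=-12, v_2(b)=-18; units ≡ 5, 5 (mod 8); ε·ε+αω+βω = 0·0+-12·1+-18·1 ≡ 0  ⇒  (a,b)_2 = +1.
v=5: a=5^4·(≡4), b=5^7·(≡4) mod 5; (4|5)=+1, (4|5)=+1; (−1)^{4·7·2}·(+1)^7·(+1)^4 = +1.
v=11: a=11^1·(≡10), b=11^2·(≡3) mod 11; (10|11)=-1, (3|11)=+1; (−1)^{1·2·5}·(-1)^2·(+1)^1 = +1.
v=23: a=23^4·(≡21), b=23^6·(≡16) mod 23; (21|23)=-1, (16|23)=+1; (−1)^{4·6·11}·(-1)^6·(+1)^4 = +1.
v=7: a=7^-2·(≡1), b=7^-4·(≡2) mod 7; (1|7)=+1, (2|7)=+1; (−1)^{-2·-4·3}·(+1)^-4·(+1)^-2 = +1.
v=13: a=13^2·(≡4), b=13^3·(≡8) mod 13; (4|13)=+1, (8|13)=-1; (−1)^{2·3·6}·(+1)^3·(-1)^2 = +1.
v=∞: 17501 > 0 and -195 < 0  ⇒  (a,b)_∞ = +1.
v=43: a=43^5·(≡29), b=43^8·(≡37) mod 43; (29|43)=-1, (37|43)=-1; (−1)^{5·8·21}·(-1)^8·(-1)^5 = -1.
v=3: a=3^2·(≡2), b=3^3·(≡1) mod 3; (2|3)=-1, (1|3)=+1; (−1)^{2·3·1}·(-1)^3·(+1)^2 = -1.
v=37: a=37^1·(≡6), b=37^2·(≡27) mod 37; (6|37)=-1, (27|37)=+1; (−1)^{1·2·18}·(-1)^2·(+1)^1 = +1.
|Ram(17501, -195)| = 2, even; anisotropic at {3, 43}.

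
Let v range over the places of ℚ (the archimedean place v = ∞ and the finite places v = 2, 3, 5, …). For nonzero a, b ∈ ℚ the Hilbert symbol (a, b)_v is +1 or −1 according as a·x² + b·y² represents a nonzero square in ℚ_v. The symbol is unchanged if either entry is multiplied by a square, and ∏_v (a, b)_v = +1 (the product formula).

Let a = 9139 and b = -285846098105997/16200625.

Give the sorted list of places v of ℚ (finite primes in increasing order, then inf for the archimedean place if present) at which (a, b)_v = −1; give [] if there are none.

[2, 13]

(a, b) ≡ (9139, -37) mod (ℚ^×)²; places V = {2, 3, 5, 7, 11, 13, 19, 23, 31, 37, ∞}.
(a,b)_7: α=0, u≡4; β=-2, v≡5 (mod 7); (4|7)=+1, (5|7)=-1; sign (−1)^0·+1^-2·-1^0 = +1.
(a,b)_∞: sgn(9139)=+, sgn(-37)=−, so +1.
(a,b)_37: α=1, u≡25; β=1, v≡27 (mod 37); (25|37)=+1, (27|37)=+1; sign (−1)^0·+1^1·+1^1 = +1.
(a,b)_31: α=0, u≡25; β=2, v≡19 (mod 31); (25|31)=+1, (19|31)=+1; sign (−1)^0·+1^2·+1^0 = +1.
(a,b)_2: α=0, β=0; u≡3, v≡3 (mod 8); ε(u)ε(v)=1·1, αω(v)=0·1, βω(u)=0·1; sum ≡ 1  ⇒  -1.
(a,b)_13: α=1, u≡1; β=2, v≡7 (mod 13); (1|13)=+1, (7|13)=-1; sign (−1)^0·+1^2·-1^1 = -1.
(a,b)_19: α=1, u≡6; β=2, v≡5 (mod 19); (6|19)=+1, (5|19)=+1; sign (−1)^0·+1^2·+1^1 = +1.
(a,b)_3: α=0, u≡1; β=2, v≡2 (mod 3); (1|3)=+1, (2|3)=-1; sign (−1)^0·+1^2·-1^0 = +1.
(a,b)_23: α=0, u≡8; β=-2, v≡6 (mod 23); (8|23)=+1, (6|23)=+1; sign (−1)^0·+1^-2·+1^0 = +1.
(a,b)_11: α=0, u≡9; β=4, v≡8 (mod 11); (9|11)=+1, (8|11)=-1; sign (−1)^0·+1^4·-1^0 = +1.
(a,b)_5: α=0, u≡4; β=-4, v≡3 (mod 5); (4|5)=+1, (3|5)=-1; sign (−1)^0·+1^-4·-1^0 = +1.
Ram(9139, -37) = {2, 13}; no ℚ_2-point on the conic.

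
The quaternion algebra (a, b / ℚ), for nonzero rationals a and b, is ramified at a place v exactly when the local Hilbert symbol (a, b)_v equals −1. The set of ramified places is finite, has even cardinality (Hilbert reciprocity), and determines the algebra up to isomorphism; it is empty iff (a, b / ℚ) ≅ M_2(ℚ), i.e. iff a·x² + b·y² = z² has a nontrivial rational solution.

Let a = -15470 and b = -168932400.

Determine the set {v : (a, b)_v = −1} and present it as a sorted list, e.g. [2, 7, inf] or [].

[2, 7, 17, inf]

(a, b) ≡ (-15470, -51) mod (ℚ^×)²; places V = {2, 3, 5, 7, 13, 17, ∞}.
(a,b)_17: α=1, u≡8; β=1, v≡14 (mod 17); (8|17)=+1, (14|17)=-1; sign (−1)^0·+1^1·-1^1 = -1.
(a,b)_13: α=1, u≡6; β=2, v≡9 (mod 13); (6|13)=-1, (9|13)=+1; sign (−1)^0·-1^2·+1^1 = +1.
(a,b)_3: α=0, u≡1; β=1, v≡1 (mod 3); (1|3)=+1, (1|3)=+1; sign (−1)^0·+1^1·+1^0 = +1.
(a,b)_7: α=1, u≡2; β=2, v≡5 (mod 7); (2|7)=+1, (5|7)=-1; sign (−1)^0·+1^2·-1^1 = -1.
(a,b)_2: α=1, β=4; u≡1, v≡5 (mod 8); ε(u)ε(v)=0·0, αω(v)=1·1, βω(u)=4·0; sum ≡ 1  ⇒  -1.
(a,b)_5: α=1, u≡1; β=2, v≡4 (mod 5); (1|5)=+1, (4|5)=+1; sign (−1)^0·+1^2·+1^1 = +1.
(a,b)_∞: sgn(-15470)=−, sgn(-51)=−, so -1.
|Ram(-15470, -51)| = 4, even; anisotropic at {2, 7, 17, ∞}.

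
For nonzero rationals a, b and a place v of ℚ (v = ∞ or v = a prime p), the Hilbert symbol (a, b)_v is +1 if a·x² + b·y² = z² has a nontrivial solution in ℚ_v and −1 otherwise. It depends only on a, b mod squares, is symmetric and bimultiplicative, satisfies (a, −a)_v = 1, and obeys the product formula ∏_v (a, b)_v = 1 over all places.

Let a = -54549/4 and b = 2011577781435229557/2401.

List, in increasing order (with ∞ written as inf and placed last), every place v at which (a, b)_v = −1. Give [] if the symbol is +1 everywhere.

Mod squares: a ≡ -6061, b ≡ 103037. Check v ∈ {∞, 2, 3, 7, 11, 17, 19, 29}.
v=7: a=7^0·(≡4), b=7^-4·(≡4) mod 7; (4|7)=+1, (4|7)=+1; (−1)^{0·-4·3}·(+1)^-4·(+1)^0 = +1.
v=3: a=3^2·(≡2), b=3^12·(≡2) mod 3; (2|3)=-1, (2|3)=-1; (−1)^{2·12·1}·(-1)^12·(-1)^2 = +1.
v=29: a=29^1·(≡1), b=29^3·(≡10) mod 29; (1|29)=+1, (10|29)=-1; (−1)^{1·3·14}·(+1)^3·(-1)^1 = -1.
v=17: a=17^0·(≡1), b=17^1·(≡15) mod 17; (1|17)=+1, (15|17)=+1; (−1)^{0·1·8}·(+1)^1·(+1)^0 = +1.
v=2: v_2(a)=-2, v_2(b)=0; units ≡ 3, 5 (mod 8); ε·ε+αω+βω = 1·0+-2·1+0·1 ≡ 0  ⇒  (a,b)_2 = +1.
v=11: a=11^1·(≡6), b=11^3·(≡7) mod 11; (6|11)=-1, (7|11)=-1; (−1)^{1·3·5}·(-1)^3·(-1)^1 = -1.
v=19: a=19^1·(≡9), b=19^3·(≡3) mod 19; (9|19)=+1, (3|19)=-1; (−1)^{1·3·9}·(+1)^3·(-1)^1 = +1.
v=∞: -6061 < 0 and 103037 > 0  ⇒  (a,b)_∞ = +1.
(-6061, 103037 / ℚ) ramifies at {11, 29}: a division algebra.

[11, 29]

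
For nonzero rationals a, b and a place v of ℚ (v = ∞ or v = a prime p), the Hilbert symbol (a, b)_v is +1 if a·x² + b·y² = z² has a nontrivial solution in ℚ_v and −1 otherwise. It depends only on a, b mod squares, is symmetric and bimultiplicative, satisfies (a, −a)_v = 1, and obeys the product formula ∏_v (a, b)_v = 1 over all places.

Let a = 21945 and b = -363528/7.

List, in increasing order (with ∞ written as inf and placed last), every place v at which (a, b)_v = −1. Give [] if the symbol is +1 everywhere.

Mod squares: a ≡ 21945, b ≡ -7854. Check v ∈ {∞, 2, 3, 5, 7, 11, 17, 19}.
v=19: a=19^1·(≡15), b=19^0·(≡8) mod 19; (15|19)=-1, (8|19)=-1; (−1)^{1·0·9}·(-1)^0·(-1)^1 = -1.
v=5: a=5^1·(≡4), b=5^0·(≡1) mod 5; (4|5)=+1, (1|5)=+1; (−1)^{1·0·2}·(+1)^0·(+1)^1 = +1.
v=3: a=3^1·(≡1), b=3^5·(≡1) mod 3; (1|3)=+1, (1|3)=+1; (−1)^{1·5·1}·(+1)^5·(+1)^1 = -1.
v=2: v_2(a)=0, v_2(b)=3; units ≡ 1, 1 (mod 8); ε·ε+αω+βω = 0·0+0·0+3·0 ≡ 0  ⇒  (a,b)_2 = +1.
v=7: a=7^1·(≡6), b=7^-1·(≡3) mod 7; (6|7)=-1, (3|7)=-1; (−1)^{1·-1·3}·(-1)^-1·(-1)^1 = -1.
v=∞: 21945 > 0 and -7854 < 0  ⇒  (a,b)_∞ = +1.
v=11: a=11^1·(≡4), b=11^1·(≡1) mod 11; (4|11)=+1, (1|11)=+1; (−1)^{1·1·5}·(+1)^1·(+1)^1 = -1.
v=17: a=17^0·(≡15), b=17^1·(≡10) mod 17; (15|17)=+1, (10|17)=-1; (−1)^{0·1·8}·(+1)^1·(-1)^0 = +1.
Ram(21945, -7854) = {3, 7, 11, 19}; no ℚ_3-point on the conic.

[3, 7, 11, 19]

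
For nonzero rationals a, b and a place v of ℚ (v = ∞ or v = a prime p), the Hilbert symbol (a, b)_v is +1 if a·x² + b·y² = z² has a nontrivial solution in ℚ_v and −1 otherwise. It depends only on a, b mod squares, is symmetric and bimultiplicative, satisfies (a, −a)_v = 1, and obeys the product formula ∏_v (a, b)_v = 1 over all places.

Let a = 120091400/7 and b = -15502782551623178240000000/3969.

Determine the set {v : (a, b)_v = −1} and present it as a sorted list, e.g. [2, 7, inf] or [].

[2, 5, 7, 11, 17, 19]

(a, b) ≡ (49742, -41990) mod (ℚ^×)²; places V = {2, 3, 5, 7, 11, 13, 17, 19, ∞}.
(a,b)_5: α=2, u≡3; β=7, v≡2 (mod 5); (3|5)=-1, (2|5)=-1; sign (−1)^0·-1^7·-1^2 = -1.
(a,b)_2: α=3, β=17; u≡7, v≡5 (mod 8); ε(u)ε(v)=1·0, αω(v)=3·1, βω(u)=17·0; sum ≡ 1  ⇒  -1.
(a,b)_7: α=-1, u≡2; β=-2, v≡3 (mod 7); (2|7)=+1, (3|7)=-1; sign (−1)^0·+1^-2·-1^-1 = -1.
(a,b)_13: α=2, u≡1; β=5, v≡7 (mod 13); (1|13)=+1, (7|13)=-1; sign (−1)^0·+1^5·-1^2 = +1.
(a,b)_3: α=0, u≡2; β=-4, v≡1 (mod 3); (2|3)=-1, (1|3)=+1; sign (−1)^0·-1^-4·+1^0 = +1.
(a,b)_11: α=1, u≡3; β=2, v≡10 (mod 11); (3|11)=+1, (10|11)=-1; sign (−1)^0·+1^2·-1^1 = -1.
(a,b)_17: α=1, u≡15; β=3, v≡7 (mod 17); (15|17)=+1, (7|17)=-1; sign (−1)^0·+1^3·-1^1 = -1.
(a,b)_19: α=1, u≡14; β=3, v≡18 (mod 19); (14|19)=-1, (18|19)=-1; sign (−1)^1·-1^3·-1^1 = -1.
(a,b)_∞: sgn(49742)=+, sgn(-41990)=−, so +1.
(49742, -41990 / ℚ) ramifies at {2, 5, 7, 11, 17, 19}: a division algebra.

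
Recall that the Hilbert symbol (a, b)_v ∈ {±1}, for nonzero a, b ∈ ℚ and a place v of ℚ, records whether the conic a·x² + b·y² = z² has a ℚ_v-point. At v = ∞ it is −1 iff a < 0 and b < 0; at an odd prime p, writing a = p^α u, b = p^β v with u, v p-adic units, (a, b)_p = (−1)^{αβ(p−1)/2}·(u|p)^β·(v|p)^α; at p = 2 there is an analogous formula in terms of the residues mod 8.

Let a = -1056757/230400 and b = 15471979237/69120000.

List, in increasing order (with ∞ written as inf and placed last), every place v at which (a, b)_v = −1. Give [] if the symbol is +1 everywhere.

Mod squares: a ≡ -37, b ≡ 111. Check v ∈ {∞, 2, 3, 5, 11, 13, 37}.
v=11: a=11^0·(≡7), b=11^4·(≡5) mod 11; (7|11)=-1, (5|11)=+1; (−1)^{0·4·5}·(-1)^4·(+1)^0 = +1.
v=2: v_2(a)=-10, v_2(b)=-12; units ≡ 3, 7 (mod 8); ε·ε+αω+βω = 1·1+-10·0+-12·1 ≡ 1  ⇒  (a,b)_2 = -1.
v=13: a=13^4·(≡2), b=13^4·(≡7) mod 13; (2|13)=-1, (7|13)=-1; (−1)^{4·4·6}·(-1)^4·(-1)^4 = +1.
v=∞: -37 < 0 and 111 > 0  ⇒  (a,b)_∞ = +1.
v=5: a=5^-2·(≡3), b=5^-4·(≡1) mod 5; (3|5)=-1, (1|5)=+1; (−1)^{-2·-4·2}·(-1)^-4·(+1)^-2 = +1.
v=37: a=37^1·(≡3), b=37^1·(≡36) mod 37; (3|37)=+1, (36|37)=+1; (−1)^{1·1·18}·(+1)^1·(+1)^1 = +1.
v=3: a=3^-2·(≡2), b=3^-3·(≡1) mod 3; (2|3)=-1, (1|3)=+1; (−1)^{-2·-3·1}·(-1)^-3·(+1)^-2 = -1.
(-37, 111 / ℚ) ramifies at {2, 3}: a division algebra.

[2, 3]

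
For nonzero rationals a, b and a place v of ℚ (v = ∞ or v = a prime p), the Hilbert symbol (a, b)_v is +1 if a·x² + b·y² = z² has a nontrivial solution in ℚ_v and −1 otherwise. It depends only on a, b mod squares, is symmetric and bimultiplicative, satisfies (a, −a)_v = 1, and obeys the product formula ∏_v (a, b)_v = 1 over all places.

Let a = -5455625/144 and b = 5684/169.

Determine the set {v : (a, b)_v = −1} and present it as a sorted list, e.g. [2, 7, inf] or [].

(a, b) ≡ (-8729, 29) mod (ℚ^×)²; places V = {2, 3, 5, 7, 13, 29, 43, ∞}.
(a,b)_5: α=4, u≡4; β=0, v≡1 (mod 5); (4|5)=+1, (1|5)=+1; sign (−1)^0·+1^0·+1^4 = +1.
(a,b)_2: α=-4, β=2; u≡7, v≡5 (mod 8); ε(u)ε(v)=1·0, αω(v)=-4·1, βω(u)=2·0; sum ≡ 0  ⇒  +1.
(a,b)_∞: sgn(-8729)=−, sgn(29)=+, so +1.
(a,b)_7: α=1, u≡3; β=2, v≡4 (mod 7); (3|7)=-1, (4|7)=+1; sign (−1)^0·-1^2·+1^1 = +1.
(a,b)_29: α=1, u≡2; β=1, v≡13 (mod 29); (2|29)=-1, (13|29)=+1; sign (−1)^0·-1^1·+1^1 = -1.
(a,b)_3: α=-2, u≡1; β=0, v≡2 (mod 3); (1|3)=+1, (2|3)=-1; sign (−1)^0·+1^0·-1^-2 = +1.
(a,b)_43: α=1, u≡27; β=0, v≡26 (mod 43); (27|43)=-1, (26|43)=-1; sign (−1)^0·-1^0·-1^1 = -1.
(a,b)_13: α=0, u≡7; β=-2, v≡3 (mod 13); (7|13)=-1, (3|13)=+1; sign (−1)^0·-1^-2·+1^0 = +1.
Ram(-8729, 29) = {29, 43}; no ℚ_29-point on the conic.

[29, 43]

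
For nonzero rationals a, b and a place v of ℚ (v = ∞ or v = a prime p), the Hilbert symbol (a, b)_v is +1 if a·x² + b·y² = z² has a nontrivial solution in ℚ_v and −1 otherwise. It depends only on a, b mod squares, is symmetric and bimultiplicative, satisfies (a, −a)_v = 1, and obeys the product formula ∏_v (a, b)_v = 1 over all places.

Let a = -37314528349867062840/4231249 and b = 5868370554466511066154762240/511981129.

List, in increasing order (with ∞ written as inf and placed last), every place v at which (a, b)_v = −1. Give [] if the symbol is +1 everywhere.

[2, 43]

Mod squares: a ≡ -106190, b ≡ 105021910. Check v ∈ {∞, 2, 3, 5, 7, 11, 13, 17, 23, 37, 41, 43}.
v=2: v_2(a)=3, v_2(b)=15; units ≡ 1, 3 (mod 8); ε·ε+αω+βω = 0·1+3·1+15·0 ≡ 1  ⇒  (a,b)_2 = -1.
v=7: a=7^1·(≡5), b=7^1·(≡4) mod 7; (5|7)=-1, (4|7)=+1; (−1)^{1·1·3}·(-1)^1·(+1)^1 = +1.
v=11: a=11^-4·(≡5), b=11^-6·(≡3) mod 11; (5|11)=+1, (3|11)=+1; (−1)^{-4·-6·5}·(+1)^-6·(+1)^-4 = +1.
v=13: a=13^2·(≡6), b=13^0·(≡6) mod 13; (6|13)=-1, (6|13)=-1; (−1)^{2·0·6}·(-1)^0·(-1)^2 = +1.
v=3: a=3^12·(≡1), b=3^20·(≡1) mod 3; (1|3)=+1, (1|3)=+1; (−1)^{12·20·1}·(+1)^20·(+1)^12 = +1.
v=17: a=17^-2·(≡16), b=17^-2·(≡7) mod 17; (16|17)=+1, (7|17)=-1; (−1)^{-2·-2·8}·(+1)^-2·(-1)^-2 = +1.
v=41: a=41^1·(≡7), b=41^1·(≡27) mod 41; (7|41)=-1, (27|41)=-1; (−1)^{1·1·20}·(-1)^1·(-1)^1 = +1.
v=∞: -106190 < 0 and 105021910 > 0  ⇒  (a,b)_∞ = +1.
v=23: a=23^2·(≡16), b=23^3·(≡12) mod 23; (16|23)=+1, (12|23)=+1; (−1)^{2·3·11}·(+1)^3·(+1)^2 = +1.
v=43: a=43^2·(≡27), b=43^3·(≡17) mod 43; (27|43)=-1, (17|43)=+1; (−1)^{2·3·21}·(-1)^3·(+1)^2 = -1.
v=5: a=5^1·(≡3), b=5^1·(≡2) mod 5; (3|5)=-1, (2|5)=-1; (−1)^{1·1·2}·(-1)^1·(-1)^1 = +1.
v=37: a=37^1·(≡4), b=37^1·(≡33) mod 37; (4|37)=+1, (33|37)=+1; (−1)^{1·1·18}·(+1)^1·(+1)^1 = +1.
(-106190, 105021910 / ℚ) ramifies at {2, 43}: a division algebra.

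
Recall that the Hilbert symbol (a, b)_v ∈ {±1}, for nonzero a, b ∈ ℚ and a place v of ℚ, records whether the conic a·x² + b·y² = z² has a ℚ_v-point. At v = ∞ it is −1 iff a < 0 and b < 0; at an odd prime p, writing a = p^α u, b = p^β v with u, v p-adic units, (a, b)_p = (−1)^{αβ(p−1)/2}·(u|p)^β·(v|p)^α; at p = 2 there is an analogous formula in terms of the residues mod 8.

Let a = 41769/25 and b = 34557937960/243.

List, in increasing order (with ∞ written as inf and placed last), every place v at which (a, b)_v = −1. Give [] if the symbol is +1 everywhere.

[]

Mod squares: a ≡ 4641, b ≡ 30. Check v ∈ {∞, 2, 3, 5, 7, 13, 17, 19}.
v=19: a=19^0·(≡17), b=19^2·(≡6) mod 19; (17|19)=+1, (6|19)=+1; (−1)^{0·2·9}·(+1)^2·(+1)^0 = +1.
v=2: v_2(a)=0, v_2(b)=3; units ≡ 1, 7 (mod 8); ε·ε+αω+βω = 0·1+0·0+3·0 ≡ 0  ⇒  (a,b)_2 = +1.
v=7: a=7^1·(≡6), b=7^2·(≡1) mod 7; (6|7)=-1, (1|7)=+1; (−1)^{1·2·3}·(-1)^2·(+1)^1 = +1.
v=13: a=13^1·(≡11), b=13^2·(≡3) mod 13; (11|13)=-1, (3|13)=+1; (−1)^{1·2·6}·(-1)^2·(+1)^1 = +1.
v=3: a=3^3·(≡2), b=3^-5·(≡1) mod 3; (2|3)=-1, (1|3)=+1; (−1)^{3·-5·1}·(-1)^-5·(+1)^3 = +1.
v=∞: 4641 > 0 and 30 > 0  ⇒  (a,b)_∞ = +1.
v=5: a=5^-2·(≡4), b=5^1·(≡4) mod 5; (4|5)=+1, (4|5)=+1; (−1)^{-2·1·2}·(+1)^1·(+1)^-2 = +1.
v=17: a=17^1·(≡16), b=17^2·(≡13) mod 17; (16|17)=+1, (13|17)=+1; (−1)^{1·2·8}·(+1)^2·(+1)^1 = +1.
Every local symbol is +1, so the conic 4641·x² + 30·y² = z² has ℚ_v-points for all v and hence a ℚ-point; (a, b / ℚ) ≅ M_2(ℚ).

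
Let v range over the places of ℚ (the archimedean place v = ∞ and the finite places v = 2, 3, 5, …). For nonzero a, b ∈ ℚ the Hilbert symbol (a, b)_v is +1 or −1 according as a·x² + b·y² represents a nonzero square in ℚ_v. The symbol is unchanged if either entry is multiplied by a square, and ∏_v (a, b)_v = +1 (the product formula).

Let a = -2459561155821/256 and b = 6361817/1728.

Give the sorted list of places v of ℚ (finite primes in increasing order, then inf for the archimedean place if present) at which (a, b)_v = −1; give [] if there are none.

(a, b) ≡ (-3741, 3219) mod (ℚ^×)²; places V = {2, 3, 7, 11, 29, 37, 43, ∞}.
(a,b)_29: α=1, u≡7; β=1, v≡1 (mod 29); (7|29)=+1, (1|29)=+1; sign (−1)^0·+1^1·+1^1 = +1.
(a,b)_37: α=2, u≡10; β=1, v≡20 (mod 37); (10|37)=+1, (20|37)=-1; sign (−1)^0·+1^1·-1^2 = +1.
(a,b)_43: α=1, u≡20; β=0, v≡12 (mod 43); (20|43)=-1, (12|43)=-1; sign (−1)^0·-1^0·-1^1 = -1.
(a,b)_∞: sgn(-3741)=−, sgn(3219)=+, so +1.
(a,b)_2: α=-8, β=-6; u≡3, v≡3 (mod 8); ε(u)ε(v)=1·1, αω(v)=-8·1, βω(u)=-6·1; sum ≡ 1  ⇒  -1.
(a,b)_11: α=2, u≡7; β=2, v≡8 (mod 11); (7|11)=-1, (8|11)=-1; sign (−1)^0·-1^2·-1^2 = +1.
(a,b)_3: α=5, u≡1; β=-3, v≡2 (mod 3); (1|3)=+1, (2|3)=-1; sign (−1)^1·+1^-3·-1^5 = +1.
(a,b)_7: α=2, u≡4; β=2, v≡3 (mod 7); (4|7)=+1, (3|7)=-1; sign (−1)^0·+1^2·-1^2 = +1.
(-3741, 3219 / ℚ) ramifies at {2, 43}: a division algebra.

[2, 43]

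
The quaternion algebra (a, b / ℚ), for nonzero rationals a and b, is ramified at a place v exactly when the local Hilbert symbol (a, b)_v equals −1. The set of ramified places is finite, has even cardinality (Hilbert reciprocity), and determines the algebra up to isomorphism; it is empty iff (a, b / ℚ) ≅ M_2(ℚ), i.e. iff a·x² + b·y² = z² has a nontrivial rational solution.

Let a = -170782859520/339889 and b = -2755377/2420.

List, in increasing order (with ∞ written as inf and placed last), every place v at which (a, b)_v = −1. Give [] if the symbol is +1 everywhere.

[2, 3, 5, 13, 17, 23, 29, inf]

Mod squares: a ≡ -1105, b ≡ -170085. Check v ∈ {∞, 2, 3, 5, 7, 11, 13, 17, 23, 29, 37, 53}.
v=37: a=37^2·(≡17), b=37^0·(≡28) mod 37; (17|37)=-1, (28|37)=+1; (−1)^{2·0·18}·(-1)^0·(+1)^2 = +1.
v=2: v_2(a)=8, v_2(b)=-2; units ≡ 7, 3 (mod 8); ε·ε+αω+βω = 1·1+8·1+-2·0 ≡ 1  ⇒  (a,b)_2 = -1.
v=11: a=11^-2·(≡6), b=11^-2·(≡10) mod 11; (6|11)=-1, (10|11)=-1; (−1)^{-2·-2·5}·(-1)^-2·(-1)^-2 = +1.
v=53: a=53^-2·(≡3), b=53^0·(≡39) mod 53; (3|53)=-1, (39|53)=-1; (−1)^{-2·0·26}·(-1)^0·(-1)^-2 = +1.
v=7: a=7^2·(≡1), b=7^0·(≡1) mod 7; (1|7)=+1, (1|7)=+1; (−1)^{2·0·3}·(+1)^0·(+1)^2 = +1.
v=17: a=17^1·(≡3), b=17^1·(≡8) mod 17; (3|17)=-1, (8|17)=+1; (−1)^{1·1·8}·(-1)^1·(+1)^1 = -1.
v=23: a=23^0·(≡15), b=23^1·(≡20) mod 23; (15|23)=-1, (20|23)=-1; (−1)^{0·1·11}·(-1)^1·(-1)^0 = -1.
v=29: a=29^0·(≡2), b=29^1·(≡6) mod 29; (2|29)=-1, (6|29)=+1; (−1)^{0·1·14}·(-1)^1·(+1)^0 = -1.
v=5: a=5^1·(≡4), b=5^-1·(≡2) mod 5; (4|5)=+1, (2|5)=-1; (−1)^{1·-1·2}·(+1)^-1·(-1)^1 = -1.
v=∞: -1105 < 0 and -170085 < 0  ⇒  (a,b)_∞ = -1.
v=3: a=3^2·(≡2), b=3^5·(≡2) mod 3; (2|3)=-1, (2|3)=-1; (−1)^{2·5·1}·(-1)^5·(-1)^2 = -1.
v=13: a=13^1·(≡11), b=13^0·(≡6) mod 13; (11|13)=-1, (6|13)=-1; (−1)^{1·0·6}·(-1)^0·(-1)^1 = -1.
Ram(-1105, -170085) = {2, 3, 5, 13, 17, 23, 29, ∞}; no ℚ_2-point on the conic.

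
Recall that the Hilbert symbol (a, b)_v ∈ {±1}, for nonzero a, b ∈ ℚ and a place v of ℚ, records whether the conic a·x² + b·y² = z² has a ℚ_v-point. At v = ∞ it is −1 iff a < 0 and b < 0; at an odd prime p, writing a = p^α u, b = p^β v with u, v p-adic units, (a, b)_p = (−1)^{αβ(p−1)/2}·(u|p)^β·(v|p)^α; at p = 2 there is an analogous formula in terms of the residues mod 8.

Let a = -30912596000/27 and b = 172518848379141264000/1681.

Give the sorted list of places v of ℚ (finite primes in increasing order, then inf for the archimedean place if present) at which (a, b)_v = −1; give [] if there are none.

[5, 7, 13, 17]

Mod squares: a ≡ -6630, b ≡ 46410. Check v ∈ {∞, 2, 3, 5, 7, 11, 13, 17, 19, 41}.
v=2: v_2(a)=5, v_2(b)=7; units ≡ 5, 5 (mod 8); ε·ε+αω+βω = 0·0+5·1+7·1 ≡ 0  ⇒  (a,b)_2 = +1.
v=11: a=11^2·(≡9), b=11^4·(≡1) mod 11; (9|11)=+1, (1|11)=+1; (−1)^{2·4·5}·(+1)^4·(+1)^2 = +1.
v=5: a=5^3·(≡1), b=5^3·(≡2) mod 5; (1|5)=+1, (2|5)=-1; (−1)^{3·3·2}·(+1)^3·(-1)^3 = -1.
v=19: a=19^0·(≡17), b=19^2·(≡13) mod 19; (17|19)=+1, (13|19)=-1; (−1)^{0·2·9}·(+1)^2·(-1)^0 = +1.
v=17: a=17^3·(≡4), b=17^3·(≡12) mod 17; (4|17)=+1, (12|17)=-1; (−1)^{3·3·8}·(+1)^3·(-1)^3 = -1.
v=41: a=41^0·(≡12), b=41^-2·(≡20) mod 41; (12|41)=-1, (20|41)=+1; (−1)^{0·-2·20}·(-1)^-2·(+1)^0 = +1.
v=3: a=3^-3·(≡1), b=3^3·(≡2) mod 3; (1|3)=+1, (2|3)=-1; (−1)^{-3·3·1}·(+1)^3·(-1)^-3 = +1.
v=7: a=7^0·(≡6), b=7^1·(≡4) mod 7; (6|7)=-1, (4|7)=+1; (−1)^{0·1·3}·(-1)^1·(+1)^0 = -1.
v=∞: -6630 < 0 and 46410 > 0  ⇒  (a,b)_∞ = +1.
v=13: a=13^1·(≡10), b=13^3·(≡8) mod 13; (10|13)=+1, (8|13)=-1; (−1)^{1·3·6}·(+1)^3·(-1)^1 = -1.
(-6630, 46410 / ℚ) ramifies at {5, 7, 13, 17}: a division algebra.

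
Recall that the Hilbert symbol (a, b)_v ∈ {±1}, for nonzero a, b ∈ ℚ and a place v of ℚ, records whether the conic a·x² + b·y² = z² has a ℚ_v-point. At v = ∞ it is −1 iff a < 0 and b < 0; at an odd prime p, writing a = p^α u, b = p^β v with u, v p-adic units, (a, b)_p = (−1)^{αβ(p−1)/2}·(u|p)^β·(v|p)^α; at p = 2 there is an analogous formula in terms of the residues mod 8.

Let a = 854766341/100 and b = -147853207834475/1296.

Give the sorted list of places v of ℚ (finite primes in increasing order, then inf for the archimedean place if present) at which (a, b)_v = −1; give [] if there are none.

[11, 43]

(a, b) ≡ (17501, -731) mod (ℚ^×)²; places V = {2, 3, 5, 11, 13, 17, 37, 43, ∞}.
(a,b)_∞: sgn(17501)=+, sgn(-731)=−, so +1.
(a,b)_2: α=-2, β=-4; u≡5, v≡5 (mod 8); ε(u)ε(v)=0·0, αω(v)=-2·1, βω(u)=-4·1; sum ≡ 0  ⇒  +1.
(a,b)_3: α=0, u≡2; β=-4, v≡1 (mod 3); (2|3)=-1, (1|3)=+1; sign (−1)^0·-1^-4·+1^0 = +1.
(a,b)_17: α=2, u≡4; β=3, v≡1 (mod 17); (4|17)=+1, (1|17)=+1; sign (−1)^0·+1^3·+1^2 = +1.
(a,b)_13: α=2, u≡1; β=2, v≡3 (mod 13); (1|13)=+1, (3|13)=+1; sign (−1)^0·+1^2·+1^2 = +1.
(a,b)_11: α=1, u≡7; β=2, v≡10 (mod 11); (7|11)=-1, (10|11)=-1; sign (−1)^0·-1^2·-1^1 = -1.
(a,b)_37: α=1, u≡31; β=2, v≡30 (mod 37); (31|37)=-1, (30|37)=+1; sign (−1)^0·-1^2·+1^1 = +1.
(a,b)_43: α=1, u≡33; β=1, v≡3 (mod 43); (33|43)=-1, (3|43)=-1; sign (−1)^1·-1^1·-1^1 = -1.
(a,b)_5: α=-2, u≡4; β=2, v≡1 (mod 5); (4|5)=+1, (1|5)=+1; sign (−1)^0·+1^2·+1^-2 = +1.
|Ram(17501, -731)| = 2, even; anisotropic at {11, 43}.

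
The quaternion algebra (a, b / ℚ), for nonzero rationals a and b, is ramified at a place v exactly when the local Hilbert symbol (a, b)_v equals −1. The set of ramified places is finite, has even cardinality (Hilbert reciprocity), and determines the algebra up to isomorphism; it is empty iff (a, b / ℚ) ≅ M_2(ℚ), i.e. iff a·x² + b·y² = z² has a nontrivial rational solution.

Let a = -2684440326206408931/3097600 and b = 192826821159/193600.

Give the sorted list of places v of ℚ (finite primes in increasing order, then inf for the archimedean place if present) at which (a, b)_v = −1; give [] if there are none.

[3, 19, 37, 41]

Mod squares: a ≡ -19, b ≡ 732711. Check v ∈ {∞, 2, 3, 5, 7, 11, 19, 23, 37, 41}.
v=7: a=7^2·(≡2), b=7^1·(≡1) mod 7; (2|7)=+1, (1|7)=+1; (−1)^{2·1·3}·(+1)^1·(+1)^2 = +1.
v=11: a=11^-2·(≡5), b=11^-2·(≡1) mod 11; (5|11)=+1, (1|11)=+1; (−1)^{-2·-2·5}·(+1)^-2·(+1)^-2 = +1.
v=3: a=3^8·(≡2), b=3^7·(≡1) mod 3; (2|3)=-1, (1|3)=+1; (−1)^{8·7·1}·(-1)^7·(+1)^8 = -1.
v=23: a=23^2·(≡8), b=23^1·(≡16) mod 23; (8|23)=+1, (16|23)=+1; (−1)^{2·1·11}·(+1)^1·(+1)^2 = +1.
v=5: a=5^-2·(≡1), b=5^-2·(≡1) mod 5; (1|5)=+1, (1|5)=+1; (−1)^{-2·-2·2}·(+1)^-2·(+1)^-2 = +1.
v=2: v_2(a)=-10, v_2(b)=-6; units ≡ 5, 7 (mod 8); ε·ε+αω+βω = 0·1+-10·0+-6·1 ≡ 0  ⇒  (a,b)_2 = +1.
v=19: a=19^3·(≡10), b=19^2·(≡13) mod 19; (10|19)=-1, (13|19)=-1; (−1)^{3·2·9}·(-1)^2·(-1)^3 = -1.
v=37: a=37^2·(≡20), b=37^1·(≡31) mod 37; (20|37)=-1, (31|37)=-1; (−1)^{2·1·18}·(-1)^1·(-1)^2 = -1.
v=∞: -19 < 0 and 732711 > 0  ⇒  (a,b)_∞ = +1.
v=41: a=41^2·(≡13), b=41^1·(≡16) mod 41; (13|41)=-1, (16|41)=+1; (−1)^{2·1·20}·(-1)^1·(+1)^2 = -1.
|Ram(-19, 732711)| = 4, even; anisotropic at {3, 19, 37, 41}.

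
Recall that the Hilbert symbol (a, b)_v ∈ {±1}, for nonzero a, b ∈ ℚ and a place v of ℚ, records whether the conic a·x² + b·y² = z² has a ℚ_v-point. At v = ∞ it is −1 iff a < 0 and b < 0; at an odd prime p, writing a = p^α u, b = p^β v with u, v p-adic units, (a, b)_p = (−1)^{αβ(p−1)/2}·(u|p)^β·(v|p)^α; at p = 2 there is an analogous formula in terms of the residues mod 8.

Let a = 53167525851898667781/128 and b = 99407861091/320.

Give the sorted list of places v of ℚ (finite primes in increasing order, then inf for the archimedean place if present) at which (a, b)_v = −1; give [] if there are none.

(a, b) ≡ (190762, 190095) mod (ℚ^×)²; places V = {2, 3, 5, 7, 11, 13, 19, 23, 29, ∞}.
(a,b)_2: α=-7, β=-6; u≡5, v≡7 (mod 8); ε(u)ε(v)=0·1, αω(v)=-7·0, βω(u)=-6·1; sum ≡ 0  ⇒  +1.
(a,b)_7: α=0, u≡6; β=4, v≡3 (mod 7); (6|7)=-1, (3|7)=-1; sign (−1)^0·-1^4·-1^0 = +1.
(a,b)_13: α=1, u≡9; β=0, v≡4 (mod 13); (9|13)=+1, (4|13)=+1; sign (−1)^0·+1^0·+1^1 = +1.
(a,b)_11: α=1, u≡10; β=2, v≡4 (mod 11); (10|11)=-1, (4|11)=+1; sign (−1)^0·-1^2·+1^1 = +1.
(a,b)_5: α=0, u≡2; β=-1, v≡4 (mod 5); (2|5)=-1, (4|5)=+1; sign (−1)^0·-1^-1·+1^0 = -1.
(a,b)_3: α=8, u≡1; β=3, v≡2 (mod 3); (1|3)=+1, (2|3)=-1; sign (−1)^0·+1^3·-1^8 = +1.
(a,b)_29: α=3, u≡22; β=1, v≡4 (mod 29); (22|29)=+1, (4|29)=+1; sign (−1)^0·+1^1·+1^3 = +1.
(a,b)_19: α=2, u≡3; β=1, v≡11 (mod 19); (3|19)=-1, (11|19)=+1; sign (−1)^0·-1^1·+1^2 = -1.
(a,b)_23: α=5, u≡5; β=1, v≡16 (mod 23); (5|23)=-1, (16|23)=+1; sign (−1)^1·-1^1·+1^5 = +1.
(a,b)_∞: sgn(190762)=+, sgn(190095)=+, so +1.
(190762, 190095 / ℚ) ramifies at {5, 19}: a division algebra.

[5, 19]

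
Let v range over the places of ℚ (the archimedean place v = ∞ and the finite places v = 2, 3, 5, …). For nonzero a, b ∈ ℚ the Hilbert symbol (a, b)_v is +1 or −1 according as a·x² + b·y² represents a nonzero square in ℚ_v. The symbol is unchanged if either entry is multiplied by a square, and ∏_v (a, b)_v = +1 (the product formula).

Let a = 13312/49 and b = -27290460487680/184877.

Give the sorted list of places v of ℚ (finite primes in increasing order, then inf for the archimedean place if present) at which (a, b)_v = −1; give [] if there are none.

(a, b) ≡ (13, -385) mod (ℚ^×)²; places V = {2, 3, 5, 7, 11, 13, ∞}.
(a,b)_∞: sgn(13)=+, sgn(-385)=−, so +1.
(a,b)_5: α=0, u≡3; β=1, v≡2 (mod 5); (3|5)=-1, (2|5)=-1; sign (−1)^0·-1^1·-1^0 = -1.
(a,b)_13: α=1, u≡1; β=4, v≡11 (mod 13); (1|13)=+1, (11|13)=-1; sign (−1)^0·+1^4·-1^1 = -1.
(a,b)_2: α=10, β=18; u≡5, v≡7 (mod 8); ε(u)ε(v)=0·1, αω(v)=10·0, βω(u)=18·1; sum ≡ 0  ⇒  +1.
(a,b)_11: α=0, u≡7; β=-1, v≡5 (mod 11); (7|11)=-1, (5|11)=+1; sign (−1)^0·-1^-1·+1^0 = -1.
(a,b)_7: α=-2, u≡5; β=-5, v≡4 (mod 7); (5|7)=-1, (4|7)=+1; sign (−1)^0·-1^-5·+1^-2 = -1.
(a,b)_3: α=0, u≡1; β=6, v≡2 (mod 3); (1|3)=+1, (2|3)=-1; sign (−1)^0·+1^6·-1^0 = +1.
|Ram(13, -385)| = 4, even; anisotropic at {5, 7, 11, 13}.

[5, 7, 11, 13]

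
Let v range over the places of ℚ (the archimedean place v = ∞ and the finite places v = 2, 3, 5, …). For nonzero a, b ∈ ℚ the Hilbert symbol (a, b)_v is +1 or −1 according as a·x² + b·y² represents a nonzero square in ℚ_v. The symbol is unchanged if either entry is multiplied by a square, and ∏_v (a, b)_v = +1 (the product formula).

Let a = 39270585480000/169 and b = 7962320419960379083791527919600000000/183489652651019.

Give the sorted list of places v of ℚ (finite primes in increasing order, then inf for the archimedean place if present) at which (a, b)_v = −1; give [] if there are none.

[11, 17, 19, 23, 29, 31]

(a, b) ≡ (20036013, 14421) mod (ℚ^×)²; places V = {2, 3, 5, 7, 11, 13, 17, 19, 23, 29, 31, ∞}.
(a,b)_17: α=1, u≡8; β=2, v≡12 (mod 17); (8|17)=+1, (12|17)=-1; sign (−1)^0·+1^2·-1^1 = -1.
(a,b)_31: α=1, u≡16; β=2, v≡13 (mod 31); (16|31)=+1, (13|31)=-1; sign (−1)^0·+1^2·-1^1 = -1.
(a,b)_23: α=1, u≡1; β=3, v≡9 (mod 23); (1|23)=+1, (9|23)=+1; sign (−1)^1·+1^3·+1^1 = -1.
(a,b)_2: α=6, β=10; u≡5, v≡5 (mod 8); ε(u)ε(v)=0·0, αω(v)=6·1, βω(u)=10·1; sum ≡ 0  ⇒  +1.
(a,b)_5: α=4, u≡2; β=8, v≡4 (mod 5); (2|5)=-1, (4|5)=+1; sign (−1)^0·-1^8·+1^4 = +1.
(a,b)_13: α=-2, u≡4; β=-10, v≡3 (mod 13); (4|13)=+1, (3|13)=+1; sign (−1)^0·+1^-10·+1^-2 = +1.
(a,b)_∞: sgn(20036013)=+, sgn(14421)=+, so +1.
(a,b)_3: α=1, u≡2; β=11, v≡1 (mod 3); (2|3)=-1, (1|3)=+1; sign (−1)^1·-1^11·+1^1 = +1.
(a,b)_19: α=1, u≡8; β=3, v≡18 (mod 19); (8|19)=-1, (18|19)=-1; sign (−1)^1·-1^3·-1^1 = -1.
(a,b)_7: α=2, u≡1; β=8, v≡1 (mod 7); (1|7)=+1, (1|7)=+1; sign (−1)^0·+1^8·+1^2 = +1.
(a,b)_29: α=1, u≡22; β=2, v≡21 (mod 29); (22|29)=+1, (21|29)=-1; sign (−1)^0·+1^2·-1^1 = -1.
(a,b)_11: α=0, u≡7; β=-3, v≡6 (mod 11); (7|11)=-1, (6|11)=-1; sign (−1)^0·-1^-3·-1^0 = -1.
Ram(20036013, 14421) = {11, 17, 19, 23, 29, 31}; no ℚ_11-point on the conic.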